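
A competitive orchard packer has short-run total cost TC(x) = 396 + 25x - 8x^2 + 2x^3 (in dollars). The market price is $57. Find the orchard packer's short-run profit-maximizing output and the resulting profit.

Profit = -$268 at x = 4

AVC = 25 - 8x + 2x^2 has its minimum $17 at x = 2; price $57 clears that bar, so the firm operates.
MC = 25 - 16x + 6x^2. Setting P = MC and taking the root on the rising branch gives x* = 4.
TR = 57·4 = 228. TC = 396 + 100 = 496. Profit = 228 − 496 = -$268.
By producing, the firm covers all variable cost plus $128 of fixed cost; shutting down would lose the full $396.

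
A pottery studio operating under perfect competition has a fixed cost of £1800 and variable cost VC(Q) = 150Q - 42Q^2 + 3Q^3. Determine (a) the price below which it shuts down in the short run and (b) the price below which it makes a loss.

Shutdown price = min AVC. AVC = 150 - 42Q + 3Q^2, with vertex at Q = 7 and minimum £3.
ATC = 1800/Q + 150 - 42Q + 3Q^2. Setting dATC/dQ = −1800/Q^2 − 42 + 6Q = 0 gives Q = 10 (since 6·10^3 − 42·10^2 = 1800).
min ATC = 1800/10 + 150 − 42·10 + 3·10^2 = £210. That is the break-even price.
For £3 ≤ P < £210 the firm produces at a loss; below £3 it shuts down.

Shutdown price = £3; break-even price = £210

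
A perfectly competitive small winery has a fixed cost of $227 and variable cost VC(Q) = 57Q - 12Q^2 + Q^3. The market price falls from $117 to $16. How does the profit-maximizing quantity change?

MC = 57 - 24Q + 3Q^2; the shutdown threshold is min AVC = $21 (at Q = 6).
At P = $117 ≥ min AVC, set P = MC on the rising branch: Q = 10.
At P = $16 < min AVC = $21, price no longer covers variable cost at any output, so the firm shuts down: Q = 0.

Output falls from 10 to 0 (the firm shuts down)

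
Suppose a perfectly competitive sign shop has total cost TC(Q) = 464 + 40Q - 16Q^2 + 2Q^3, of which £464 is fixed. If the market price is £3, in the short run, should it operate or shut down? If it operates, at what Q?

From TC, MC = TC'(Q) = 40 - 32Q + 6Q^2 and AVC = VC/Q = 40 - 16Q + 2Q^2.
The AVC parabola has its vertex at Q = 16/4 = 4, where AVC = 40 - 16·4 + 2·4^2 = £8.
P = £3 lies below min AVC = £8; no output level covers variable cost.
Best response: produce nothing and absorb the £464 fixed cost.

Shut down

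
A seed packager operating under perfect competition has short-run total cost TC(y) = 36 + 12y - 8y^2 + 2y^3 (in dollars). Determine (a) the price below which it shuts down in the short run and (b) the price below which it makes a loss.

Shutdown price = $4; break-even price = $18

AVC = 12 - 8y + 2y^2; minimized at y = 2, giving min AVC = $4. That is the shutdown price.
ATC = 36/y + 12 - 8y + 2y^2. Setting dATC/dy = −36/y^2 − 8 + 4y = 0 gives y = 3 (since 4·3^3 − 8·3^2 = 36).
min ATC = 36/3 + 12 − 8·3 + 2·3^2 = $18. That is the break-even price.
Between these two prices the firm operates at a loss; above $18 it earns a profit.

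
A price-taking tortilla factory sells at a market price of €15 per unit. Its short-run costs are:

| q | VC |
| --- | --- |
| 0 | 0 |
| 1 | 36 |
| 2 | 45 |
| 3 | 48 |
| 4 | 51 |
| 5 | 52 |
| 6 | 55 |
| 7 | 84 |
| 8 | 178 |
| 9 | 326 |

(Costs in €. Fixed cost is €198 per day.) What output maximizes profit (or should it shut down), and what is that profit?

Compute π = P·q − TC at each output: q=0: -198; q=1: -219; q=2: -213; q=3: -201; q=4: -189; q=5: -175; q=6: -163; q=7: -177; q=8: -256; q=9: -389.
Profit is maximized at q = 6. AVC there is 55/6 = €9.17 ≤ P, so producing beats shutting down (which would give -€198).

q = 6; profit = -€163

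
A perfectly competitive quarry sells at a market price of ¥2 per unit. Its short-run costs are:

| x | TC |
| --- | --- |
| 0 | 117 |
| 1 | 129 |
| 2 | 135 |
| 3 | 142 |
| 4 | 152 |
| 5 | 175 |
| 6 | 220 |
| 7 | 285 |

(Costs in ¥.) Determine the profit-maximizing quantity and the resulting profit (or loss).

Profit at each row (π = 2x − TC): x=0: -117; x=1: -127; x=2: -131; x=3: -136; x=4: -144; x=5: -165; x=6: -208; x=7: -271.
Profit is highest at x = 0. Equivalently, the lowest AVC in the table is 25/3 ≈ ¥8.33 at x = 3, and P = ¥2 falls below it — price never covers variable cost, so the firm shuts down and loses only its fixed cost.

x = 0 (shut down); profit = -¥117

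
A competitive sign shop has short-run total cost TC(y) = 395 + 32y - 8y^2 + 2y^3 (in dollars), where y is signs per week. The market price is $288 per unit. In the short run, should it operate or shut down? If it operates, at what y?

From TC, MC = TC'(y) = 32 - 16y + 6y^2 and AVC = VC/y = 32 - 8y + 2y^2.
The AVC parabola has its vertex at y = 8/4 = 2, where AVC = 32 - 8·2 + 2·2^2 = $24.
Because $288 ≥ $24, revenue can cover variable cost; the firm operates.
Set P = MC: 288 = 32 - 16y + 6y^2 → -256 - 16y + 6y^2 = 0. The roots are y = -16/3 and y = 8; the profit-maximizing output is on the rising part of MC, so y* = 8.
Check: AVC at y = 8 is $96 ≤ P, so revenue covers variable cost.
Profit = P·y − TC = 288·8 − 1163 = $1141.

Produce at y = 8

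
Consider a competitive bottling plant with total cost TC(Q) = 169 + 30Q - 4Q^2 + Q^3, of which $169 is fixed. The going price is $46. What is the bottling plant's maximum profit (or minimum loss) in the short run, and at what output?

AVC = 30 - 4Q + Q^2; min AVC = $26 at Q = 2. Since P = $46 ≥ min AVC, the firm produces.
MC = 30 - 8Q + 3Q^2. Setting P = MC and taking the root on the rising branch gives Q* = 4.
TR = 46·4 = 184. TC = 169 + 120 = 289. Profit = 184 − 289 = -$105.
Shutting down would mean losing the fixed cost of $169, so operating at a loss of $105 is better by $64.

Profit = -$105 at Q = 4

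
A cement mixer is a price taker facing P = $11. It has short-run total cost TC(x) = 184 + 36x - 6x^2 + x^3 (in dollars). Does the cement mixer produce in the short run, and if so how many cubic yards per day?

Shut down

From TC, MC = TC'(x) = 36 - 12x + 3x^2 and AVC = VC/x = 36 - 6x + x^2.
The AVC parabola has its vertex at x = 6/2 = 3, where AVC = 36 - 6·3 + 3^2 = $27.
P = $11 lies below min AVC = $27; no output level covers variable cost.
Best response: produce nothing and absorb the $184 fixed cost.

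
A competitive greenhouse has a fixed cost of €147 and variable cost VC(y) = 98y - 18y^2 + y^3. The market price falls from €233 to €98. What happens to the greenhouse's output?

Output falls from 15 to 12

AVC = 98 - 18y + y^2, minimized at y = 9 where min AVC = €17. MC = 98 - 36y + 3y^2.
With P = €233 above the shutdown price, P = MC gives y = 15.
At P = €98 ≥ min AVC, set P = MC: y = 12. The firm stays open but cuts output.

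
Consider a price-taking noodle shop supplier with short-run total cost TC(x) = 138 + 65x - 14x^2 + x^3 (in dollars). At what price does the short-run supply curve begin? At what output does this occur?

The firm shuts down when price falls below the minimum of average variable cost. AVC = VC/x = 65 - 14x + x^2.
At the minimum of AVC, MC = AVC. MC = 65 - 28x + 3x^2; setting MC = AVC gives 2x^2 - 14x = 0, so x = 7. min AVC = 16.
The firm shuts down for any P below $16.

$16 per unit, at x = 7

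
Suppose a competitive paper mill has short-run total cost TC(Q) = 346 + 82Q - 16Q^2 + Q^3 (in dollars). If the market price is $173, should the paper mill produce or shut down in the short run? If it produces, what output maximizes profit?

From TC, MC = TC'(Q) = 82 - 32Q + 3Q^2 and AVC = VC/Q = 82 - 16Q + Q^2.
AVC is minimized where dAVC/dQ = -16 + 2Q = 0, at Q = 8; min AVC = 82 - 16·8 + 8^2 = $18.
Because $173 ≥ $18, revenue can cover variable cost; the firm operates.
Set P = MC: 173 = 82 - 32Q + 3Q^2 → -91 - 32Q + 3Q^2 = 0. The roots are Q = -7/3 and Q = 13; the profit-maximizing output is on the rising part of MC, so Q* = 13.
Check: AVC at Q = 13 is $43 ≤ P, so revenue covers variable cost.
Profit = P·Q − TC = 173·13 − 905 = $1344.

Produce at Q = 13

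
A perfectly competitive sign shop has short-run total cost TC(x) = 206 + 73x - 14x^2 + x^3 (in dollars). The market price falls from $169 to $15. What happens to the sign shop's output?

AVC = 73 - 14x + x^2, minimized at x = 7 where min AVC = $24. MC = 73 - 28x + 3x^2.
With P = $169 above the shutdown price, P = MC gives x = 12.
At P = $15 < min AVC = $24, price no longer covers variable cost at any output, so the firm shuts down: x = 0.

Output falls from 12 to 0 (the firm shuts down)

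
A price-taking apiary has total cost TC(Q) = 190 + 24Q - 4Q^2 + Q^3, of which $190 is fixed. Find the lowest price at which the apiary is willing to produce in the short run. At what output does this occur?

$20 per unit, at Q = 2

The shutdown price is the minimum of AVC. VC = 24Q - 4Q^2 + Q^3, so AVC = 24 - 4Q + Q^2.
At the minimum of AVC, MC = AVC. MC = 24 - 8Q + 3Q^2; setting MC = AVC gives 2Q^2 - 4Q = 0, so Q = 2. min AVC = 20.
So the shutdown price is $20.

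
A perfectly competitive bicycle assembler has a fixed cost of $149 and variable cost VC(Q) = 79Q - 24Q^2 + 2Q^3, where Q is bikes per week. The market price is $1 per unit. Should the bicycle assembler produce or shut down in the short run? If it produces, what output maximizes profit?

Variable cost is VC = 79Q - 24Q^2 + 2Q^3, so AVC = VC/Q = 79 - 24Q + 2Q^2 and MC = dTC/dQ = 79 - 48Q + 6Q^2.
The AVC parabola has its vertex at Q = 24/4 = 6, where AVC = 79 - 24·6 + 2·6^2 = $7.
With P < min AVC ($1 < $7), every unit sold adds to the loss.
The firm minimizes its loss by shutting down and losing only its fixed cost of $149.

Shut down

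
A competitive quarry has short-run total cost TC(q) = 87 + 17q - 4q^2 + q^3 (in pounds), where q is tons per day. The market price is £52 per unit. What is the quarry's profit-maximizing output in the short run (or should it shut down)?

Produce at q = 5

Strip out fixed cost: VC = 17q - 4q^2 + q^3. Then AVC = 17 - 4q + q^2 and MC = 17 - 8q + 3q^2.
The AVC parabola has its vertex at q = 4/2 = 2, where AVC = 17 - 4·2 + 2^2 = £13.
P = £52 exceeds min AVC = £13, so the firm stays open.
P = MC gives -35 - 8q + 3q^2 = 0, with roots -7/3 and 5. Take the larger (rising MC): q* = 5.
Check: AVC at q = 5 is £22 ≤ P, so revenue covers variable cost.
Profit = P·q − TC = 52·5 − 197 = £63.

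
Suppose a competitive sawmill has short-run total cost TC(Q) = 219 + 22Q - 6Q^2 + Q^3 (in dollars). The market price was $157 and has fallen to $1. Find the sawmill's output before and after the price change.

Output falls from 9 to 0 (the firm shuts down)

AVC = 22 - 6Q + Q^2, minimized at Q = 3 where min AVC = $13. MC = 22 - 12Q + 3Q^2.
At P = $157 ≥ min AVC, set P = MC on the rising branch: Q = 9.
At P = $1 < min AVC = $13, price no longer covers variable cost at any output, so the firm shuts down: Q = 0.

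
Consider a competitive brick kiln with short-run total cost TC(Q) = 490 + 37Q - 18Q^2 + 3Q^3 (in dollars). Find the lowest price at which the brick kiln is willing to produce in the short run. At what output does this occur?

$10 per unit, at Q = 3

Short-run supply begins at min AVC. From VC = 37Q - 18Q^2 + 3Q^3, AVC = 37 - 18Q + 3Q^2.
dAVC/dQ = -18 + 6Q = 0 gives Q = 3. min AVC = 37 - 18·3 + 3·3^2 = 10.
The firm shuts down for any P below $10.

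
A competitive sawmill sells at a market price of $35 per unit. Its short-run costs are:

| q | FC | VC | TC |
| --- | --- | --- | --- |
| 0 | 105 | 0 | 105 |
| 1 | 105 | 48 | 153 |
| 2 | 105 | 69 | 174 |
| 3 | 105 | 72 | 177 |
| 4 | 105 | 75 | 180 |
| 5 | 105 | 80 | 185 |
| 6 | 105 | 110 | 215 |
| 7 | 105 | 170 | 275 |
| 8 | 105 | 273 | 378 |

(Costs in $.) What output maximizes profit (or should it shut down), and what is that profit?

Tabulate TR − TC: q=0: -105; q=1: -118; q=2: -104; q=3: -72; q=4: -40; q=5: -10; q=6: -5; q=7: -30; q=8: -98.
Profit is maximized at q = 6. AVC there is 110/6 = $18.33 ≤ P, so producing beats shutting down (which would give -$105).

q = 6; profit = -$5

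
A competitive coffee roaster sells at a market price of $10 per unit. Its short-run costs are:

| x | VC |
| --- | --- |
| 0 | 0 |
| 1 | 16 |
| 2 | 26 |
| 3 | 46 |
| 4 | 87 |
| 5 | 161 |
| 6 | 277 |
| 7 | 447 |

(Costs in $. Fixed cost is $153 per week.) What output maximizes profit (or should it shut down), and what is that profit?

x = 0 (shut down); profit = -$153

Tabulate TR − TC: x=0: -153; x=1: -159; x=2: -159; x=3: -169; x=4: -200; x=5: -264; x=6: -370; x=7: -530.
Profit is highest at x = 0. Equivalently, the lowest AVC in the table is 26/2 ≈ $13 at x = 2, and P = $10 falls below it — price never covers variable cost, so the firm shuts down and loses only its fixed cost.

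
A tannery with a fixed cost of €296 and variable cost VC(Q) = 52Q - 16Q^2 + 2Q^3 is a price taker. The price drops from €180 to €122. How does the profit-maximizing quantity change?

Output falls from 8 to 7

AVC = 52 - 16Q + 2Q^2, minimized at Q = 4 where min AVC = €20. MC = 52 - 32Q + 6Q^2.
With P = €180 above the shutdown price, P = MC gives Q = 8.
At P = €122 ≥ min AVC, set P = MC: Q = 7. The firm stays open but cuts output.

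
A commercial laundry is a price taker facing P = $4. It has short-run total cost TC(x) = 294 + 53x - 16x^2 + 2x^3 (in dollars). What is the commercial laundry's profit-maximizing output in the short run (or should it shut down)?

Strip out fixed cost: VC = 53x - 16x^2 + 2x^3. Then AVC = 53 - 16x + 2x^2 and MC = 53 - 32x + 6x^2.
The AVC parabola has its vertex at x = 16/4 = 4, where AVC = 53 - 16·4 + 2·4^2 = $21.
P = $4 lies below min AVC = $21; no output level covers variable cost.
Best response: produce nothing and absorb the $294 fixed cost.

Shut down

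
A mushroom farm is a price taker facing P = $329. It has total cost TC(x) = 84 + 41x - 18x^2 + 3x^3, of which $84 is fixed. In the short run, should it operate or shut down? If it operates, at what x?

Produce at x = 8

Strip out fixed cost: VC = 41x - 18x^2 + 3x^3. Then AVC = 41 - 18x + 3x^2 and MC = 41 - 36x + 9x^2.
The AVC parabola has its vertex at x = 18/6 = 3, where AVC = 41 - 18·3 + 3·3^2 = $14.
Since P = $329 ≥ min AVC = $14, price covers variable cost and the firm should produce.
Set P = MC: 329 = 41 - 36x + 9x^2 → -288 - 36x + 9x^2 = 0. The roots are x = -4 and x = 8; the profit-maximizing output is on the rising part of MC, so x* = 8.
Check: AVC at x = 8 is $89 ≤ P, so revenue covers variable cost.
Profit = P·x − TC = 329·8 − 796 = $1836.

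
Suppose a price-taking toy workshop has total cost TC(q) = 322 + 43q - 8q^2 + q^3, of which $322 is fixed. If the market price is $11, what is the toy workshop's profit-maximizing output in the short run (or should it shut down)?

Strip out fixed cost: VC = 43q - 8q^2 + q^3. Then AVC = 43 - 8q + q^2 and MC = 43 - 16q + 3q^2.
AVC hits its minimum where MC = AVC, at q = 4, giving min AVC = 43 - 8·4 + 4^2 = $27.
Since P = $11 < min AVC = $27, price fails to cover variable cost at any output.
Shutting down limits the loss to fixed cost, $322.

Shut down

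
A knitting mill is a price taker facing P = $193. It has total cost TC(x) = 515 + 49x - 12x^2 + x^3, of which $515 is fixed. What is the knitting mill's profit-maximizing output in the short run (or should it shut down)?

Variable cost is VC = 49x - 12x^2 + x^3, so AVC = VC/x = 49 - 12x + x^2 and MC = dTC/dx = 49 - 24x + 3x^2.
AVC is minimized where dAVC/dx = -12 + 2x = 0, at x = 6; min AVC = 49 - 12·6 + 6^2 = $13.
Because $193 ≥ $13, revenue can cover variable cost; the firm operates.
Set P = MC: 193 = 49 - 24x + 3x^2 → -144 - 24x + 3x^2 = 0. The roots are x = -4 and x = 12; the profit-maximizing output is on the rising part of MC, so x* = 12.
Check: AVC at x = 12 is $49 ≤ P, so revenue covers variable cost.
Profit = P·x − TC = 193·12 − 1103 = $1213.

Produce at x = 12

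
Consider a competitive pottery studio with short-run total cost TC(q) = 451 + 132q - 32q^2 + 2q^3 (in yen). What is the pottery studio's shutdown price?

¥4 per unit

The shutdown price is the minimum of AVC. VC = 132q - 32q^2 + 2q^3, so AVC = 132 - 32q + 2q^2.
At the minimum of AVC, MC = AVC. MC = 132 - 64q + 6q^2; setting MC = AVC gives 4q^2 - 32q = 0, so q = 8. min AVC = 4.
So the shutdown price is ¥4.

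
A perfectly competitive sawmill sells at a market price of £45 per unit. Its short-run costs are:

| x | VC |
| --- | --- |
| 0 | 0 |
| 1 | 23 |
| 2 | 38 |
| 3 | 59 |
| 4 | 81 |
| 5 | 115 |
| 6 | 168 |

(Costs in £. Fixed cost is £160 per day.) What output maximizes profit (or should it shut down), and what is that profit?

x = 5; profit = -£50

Compute π = P·x − TC at each output: x=0: -160; x=1: -138; x=2: -108; x=3: -84; x=4: -61; x=5: -50; x=6: -58.
Profit is maximized at x = 5. AVC there is 115/5 = £23 ≤ P, so producing beats shutting down (which would give -£160).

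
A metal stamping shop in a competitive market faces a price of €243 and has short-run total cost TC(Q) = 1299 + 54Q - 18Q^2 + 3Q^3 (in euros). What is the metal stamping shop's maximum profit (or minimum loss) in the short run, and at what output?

AVC = 54 - 18Q + 3Q^2; min AVC = €27 at Q = 3. Since P = €243 ≥ min AVC, the firm produces.
MC = 54 - 36Q + 9Q^2. Setting P = MC and taking the root on the rising branch gives Q* = 7.
TR = 243·7 = 1701. TC = 1299 + 525 = 1824. Profit = 1701 − 1824 = -€123.
Shutting down would mean losing the fixed cost of €1299, so operating at a loss of €123 is better by €1176.

Profit = -€123 at Q = 7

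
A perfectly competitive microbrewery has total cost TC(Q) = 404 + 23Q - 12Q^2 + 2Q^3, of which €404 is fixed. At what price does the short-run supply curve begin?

The shutdown price is the minimum of AVC. VC = 23Q - 12Q^2 + 2Q^3, so AVC = 23 - 12Q + 2Q^2.
At the minimum of AVC, MC = AVC. MC = 23 - 24Q + 6Q^2; setting MC = AVC gives 4Q^2 - 12Q = 0, so Q = 3. min AVC = 5.
So the shutdown price is €5.

€5 per unit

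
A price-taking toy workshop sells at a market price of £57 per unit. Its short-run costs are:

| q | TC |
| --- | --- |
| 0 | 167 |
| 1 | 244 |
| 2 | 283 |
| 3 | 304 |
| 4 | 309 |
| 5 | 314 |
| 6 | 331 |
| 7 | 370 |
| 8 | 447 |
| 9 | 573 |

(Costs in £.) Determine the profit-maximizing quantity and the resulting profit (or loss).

Tabulate TR − TC: q=0: -167; q=1: -187; q=2: -169; q=3: -133; q=4: -81; q=5: -29; q=6: 11; q=7: 29; q=8: 9; q=9: -60.
Profit is maximized at q = 7. AVC there is 203/7 = £29 ≤ P, so producing beats shutting down (which would give -£167).

q = 7; profit = £29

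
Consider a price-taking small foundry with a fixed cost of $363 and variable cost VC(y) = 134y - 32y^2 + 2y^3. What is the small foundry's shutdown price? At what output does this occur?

The firm shuts down when price falls below the minimum of average variable cost. AVC = VC/y = 134 - 32y + 2y^2.
dAVC/dy = -32 + 4y = 0 gives y = 8. min AVC = 134 - 32·8 + 2·8^2 = 6.
The firm shuts down for any P below $6.

$6 per unit, at y = 8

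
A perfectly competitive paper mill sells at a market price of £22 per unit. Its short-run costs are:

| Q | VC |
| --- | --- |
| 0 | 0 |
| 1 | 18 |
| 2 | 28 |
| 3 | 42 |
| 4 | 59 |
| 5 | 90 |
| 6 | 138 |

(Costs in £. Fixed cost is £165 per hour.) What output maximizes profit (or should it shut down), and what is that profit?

Profit at each row (π = 22Q − TC): Q=0: -165; Q=1: -161; Q=2: -149; Q=3: -141; Q=4: -136; Q=5: -145; Q=6: -171.
Profit is maximized at Q = 4. AVC there is 59/4 = £14.75 ≤ P, so producing beats shutting down (which would give -£165).

Q = 4; profit = -£136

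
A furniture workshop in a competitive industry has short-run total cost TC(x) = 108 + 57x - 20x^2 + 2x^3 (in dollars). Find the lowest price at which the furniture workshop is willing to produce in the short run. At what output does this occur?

Short-run supply begins at min AVC. From VC = 57x - 20x^2 + 2x^3, AVC = 57 - 20x + 2x^2.
dAVC/dx = -20 + 4x = 0 gives x = 5. min AVC = 57 - 20·5 + 2·5^2 = 7.
For P < $7 the firm produces nothing.

$7 per unit, at x = 5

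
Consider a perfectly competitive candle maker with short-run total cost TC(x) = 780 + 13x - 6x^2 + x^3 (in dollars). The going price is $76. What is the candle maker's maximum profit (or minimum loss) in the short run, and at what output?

AVC = 13 - 6x + x^2; min AVC = $4 at x = 3. Since P = $76 ≥ min AVC, the firm produces.
With MC = 13 - 12x + 3x^2, P = MC on the upward-sloping part at x* = 7.
TR = 76·7 = 532. TC = 780 + 140 = 920. Profit = 532 − 920 = -$388.
Shutting down would mean losing the fixed cost of $780, so operating at a loss of $388 is better by $392.

Profit = -$388 at x = 7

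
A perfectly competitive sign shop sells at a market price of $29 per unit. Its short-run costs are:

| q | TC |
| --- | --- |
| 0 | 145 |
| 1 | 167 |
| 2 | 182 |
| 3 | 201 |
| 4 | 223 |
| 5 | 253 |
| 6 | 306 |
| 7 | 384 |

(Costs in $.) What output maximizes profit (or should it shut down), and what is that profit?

Tabulate TR − TC: q=0: -145; q=1: -138; q=2: -124; q=3: -114; q=4: -107; q=5: -108; q=6: -132; q=7: -181.
Profit is maximized at q = 4. AVC there is 78/4 = $19.50 ≤ P, so producing beats shutting down (which would give -$145).

q = 4; profit = -$107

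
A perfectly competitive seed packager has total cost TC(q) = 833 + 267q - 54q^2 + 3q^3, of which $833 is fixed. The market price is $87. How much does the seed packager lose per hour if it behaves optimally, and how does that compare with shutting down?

AVC = 267 - 54q + 3q^2 has its minimum $24 at q = 9; price $87 clears that bar, so the firm operates.
MC = 267 - 108q + 9q^2. Setting P = MC and taking the root on the rising branch gives q* = 10.
TR = 87·10 = 870. TC = 833 + 270 = 1103. Profit = 870 − 1103 = -$233.
Shutting down would mean losing the fixed cost of $833, so operating at a loss of $233 is better by $600.

Profit = -$233 at q = 10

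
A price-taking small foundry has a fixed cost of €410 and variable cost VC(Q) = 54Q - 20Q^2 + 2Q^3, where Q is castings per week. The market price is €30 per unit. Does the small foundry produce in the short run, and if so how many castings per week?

Produce at Q = 6

Variable cost is VC = 54Q - 20Q^2 + 2Q^3, so AVC = VC/Q = 54 - 20Q + 2Q^2 and MC = dTC/dQ = 54 - 40Q + 6Q^2.
The AVC parabola has its vertex at Q = 20/4 = 5, where AVC = 54 - 20·5 + 2·5^2 = €4.
Since P = €30 ≥ min AVC = €4, price covers variable cost and the firm should produce.
Solving P = MC: 24 - 40Q + 6Q^2 = 0 ⇒ Q = 2/3 or 6. On the upward-sloping branch, Q* = 6.
Check: AVC at Q = 6 is €6 ≤ P, so revenue covers variable cost.
Profit = P·Q − TC = 30·6 − 446 = -€266, a loss, but smaller than the €410 fixed cost the firm would lose by shutting down.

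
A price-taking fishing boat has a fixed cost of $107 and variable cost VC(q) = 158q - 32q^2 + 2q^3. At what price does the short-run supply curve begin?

$30 per unit

The shutdown price is the minimum of AVC. VC = 158q - 32q^2 + 2q^3, so AVC = 158 - 32q + 2q^2.
dAVC/dq = -32 + 4q = 0 gives q = 8. min AVC = 158 - 32·8 + 2·8^2 = 30.
So the shutdown price is $30.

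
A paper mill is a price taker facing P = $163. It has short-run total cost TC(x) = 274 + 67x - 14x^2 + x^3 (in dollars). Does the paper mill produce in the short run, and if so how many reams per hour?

From TC, MC = TC'(x) = 67 - 28x + 3x^2 and AVC = VC/x = 67 - 14x + x^2.
The AVC parabola has its vertex at x = 14/2 = 7, where AVC = 67 - 14·7 + 7^2 = $18.
Because $163 ≥ $18, revenue can cover variable cost; the firm operates.
Set P = MC: 163 = 67 - 28x + 3x^2 → -96 - 28x + 3x^2 = 0. The roots are x = -8/3 and x = 12; the profit-maximizing output is on the rising part of MC, so x* = 12.
Check: AVC at x = 12 is $43 ≤ P, so revenue covers variable cost.
Profit = P·x − TC = 163·12 − 790 = $1166.

Produce at x = 12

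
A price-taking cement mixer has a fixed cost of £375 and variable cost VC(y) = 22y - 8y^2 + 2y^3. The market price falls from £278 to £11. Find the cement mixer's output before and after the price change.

Output falls from 8 to 0 (the firm shuts down)

MC = 22 - 16y + 6y^2; the shutdown threshold is min AVC = £14 (at y = 2).
At P = £278 ≥ min AVC, set P = MC on the rising branch: y = 8.
At P = £11 < min AVC = £14, price no longer covers variable cost at any output, so the firm shuts down: y = 0.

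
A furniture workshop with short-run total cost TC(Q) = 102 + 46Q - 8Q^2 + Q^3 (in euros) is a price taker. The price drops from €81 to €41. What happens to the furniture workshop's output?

Output falls from 7 to 5

AVC = 46 - 8Q + Q^2, minimized at Q = 4 where min AVC = €30. MC = 46 - 16Q + 3Q^2.
With P = €81 above the shutdown price, P = MC gives Q = 7.
At P = €41 ≥ min AVC, set P = MC: Q = 5. The firm stays open but cuts output.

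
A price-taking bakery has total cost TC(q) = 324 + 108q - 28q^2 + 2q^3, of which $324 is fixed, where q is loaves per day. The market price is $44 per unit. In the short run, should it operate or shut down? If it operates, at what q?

Produce at q = 8

From TC, MC = TC'(q) = 108 - 56q + 6q^2 and AVC = VC/q = 108 - 28q + 2q^2.
AVC hits its minimum where MC = AVC, at q = 7, giving min AVC = 108 - 28·7 + 2·7^2 = $10.
Since P = $44 ≥ min AVC = $10, price covers variable cost and the firm should produce.
P = MC gives 64 - 56q + 6q^2 = 0, with roots 4/3 and 8. Take the larger (rising MC): q* = 8.
Check: AVC at q = 8 is $12 ≤ P, so revenue covers variable cost.
Profit = P·q − TC = 44·8 − 420 = -$68, a loss, but smaller than the $324 fixed cost the firm would lose by shutting down.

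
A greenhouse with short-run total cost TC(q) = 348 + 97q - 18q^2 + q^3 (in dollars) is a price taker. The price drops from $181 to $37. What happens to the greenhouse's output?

Output falls from 14 to 10

MC = 97 - 36q + 3q^2; the shutdown threshold is min AVC = $16 (at q = 9).
With P = $181 above the shutdown price, P = MC gives q = 14.
At P = $37 ≥ min AVC, set P = MC: q = 10. The firm stays open but cuts output.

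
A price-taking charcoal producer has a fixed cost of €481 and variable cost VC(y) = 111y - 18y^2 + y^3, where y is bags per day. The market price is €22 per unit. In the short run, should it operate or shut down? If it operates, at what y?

Shut down

From TC, MC = TC'(y) = 111 - 36y + 3y^2 and AVC = VC/y = 111 - 18y + y^2.
AVC is minimized where dAVC/dy = -18 + 2y = 0, at y = 9; min AVC = 111 - 18·9 + 9^2 = €30.
Since P = €22 < min AVC = €30, price fails to cover variable cost at any output.
The firm minimizes its loss by shutting down and losing only its fixed cost of €481.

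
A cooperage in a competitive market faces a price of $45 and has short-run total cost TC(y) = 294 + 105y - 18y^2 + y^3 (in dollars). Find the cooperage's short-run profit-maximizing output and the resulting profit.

AVC = 105 - 18y + y^2 has its minimum $24 at y = 9; price $45 clears that bar, so the firm operates.
With MC = 105 - 36y + 3y^2, P = MC on the upward-sloping part at y* = 10.
TR = 45·10 = 450. TC = 294 + 250 = 544. Profit = 450 − 544 = -$94.
Shutting down would mean losing the fixed cost of $294, so operating at a loss of $94 is better by $200.

Profit = -$94 at y = 10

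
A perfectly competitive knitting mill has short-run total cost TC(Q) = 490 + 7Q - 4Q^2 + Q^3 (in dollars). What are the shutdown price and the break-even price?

Shutdown price = $3; break-even price = $98

Shutdown price = min AVC. AVC = 7 - 4Q + Q^2, with vertex at Q = 2 and minimum $3.
ATC = 490/Q + 7 - 4Q + Q^2. Setting dATC/dQ = −490/Q^2 − 4 + 2Q = 0 gives Q = 7 (since 2·7^3 − 4·7^2 = 490).
min ATC = 490/7 + 7 − 4·7 + 7^2 = $98. That is the break-even price.
Between these two prices the firm operates at a loss; above $98 it earns a profit.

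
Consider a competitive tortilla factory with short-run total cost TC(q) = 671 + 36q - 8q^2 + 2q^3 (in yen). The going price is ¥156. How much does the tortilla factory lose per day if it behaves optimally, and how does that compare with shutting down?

Profit = -¥95 at q = 6

AVC = 36 - 8q + 2q^2; min AVC = ¥28 at q = 2. Since P = ¥156 ≥ min AVC, the firm produces.
MC = 36 - 16q + 6q^2. Setting P = MC and taking the root on the rising branch gives q* = 6.
TR = 156·6 = 936. TC = 671 + 360 = 1031. Profit = 936 − 1031 = -¥95.
That loss of ¥95 beats the ¥671 the firm would lose by shutting down; producing recovers ¥576 of fixed cost.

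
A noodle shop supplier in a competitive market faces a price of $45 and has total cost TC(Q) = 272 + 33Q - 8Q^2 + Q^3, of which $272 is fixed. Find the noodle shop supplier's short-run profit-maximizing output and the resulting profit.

AVC = 33 - 8Q + Q^2; min AVC = $17 at Q = 4. Since P = $45 ≥ min AVC, the firm produces.
MC = 33 - 16Q + 3Q^2. Setting P = MC and taking the root on the rising branch gives Q* = 6.
TR = 45·6 = 270. TC = 272 + 126 = 398. Profit = 270 − 398 = -$128.
By producing, the firm covers all variable cost plus $144 of fixed cost; shutting down would lose the full $272.

Profit = -$128 at Q = 6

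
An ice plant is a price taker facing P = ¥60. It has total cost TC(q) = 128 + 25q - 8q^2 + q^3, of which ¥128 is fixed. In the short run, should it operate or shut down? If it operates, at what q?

Produce at q = 7

Variable cost is VC = 25q - 8q^2 + q^3, so AVC = VC/q = 25 - 8q + q^2 and MC = dTC/dq = 25 - 16q + 3q^2.
AVC hits its minimum where MC = AVC, at q = 4, giving min AVC = 25 - 8·4 + 4^2 = ¥9.
P = ¥60 exceeds min AVC = ¥9, so the firm stays open.
Set P = MC: 60 = 25 - 16q + 3q^2 → -35 - 16q + 3q^2 = 0. The roots are q = -5/3 and q = 7; the profit-maximizing output is on the rising part of MC, so q* = 7.
Check: AVC at q = 7 is ¥18 ≤ P, so revenue covers variable cost.
Profit = P·q − TC = 60·7 − 254 = ¥166.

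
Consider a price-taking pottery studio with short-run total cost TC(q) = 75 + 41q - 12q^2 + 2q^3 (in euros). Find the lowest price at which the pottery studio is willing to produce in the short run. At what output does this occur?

Short-run supply begins at min AVC. From VC = 41q - 12q^2 + 2q^3, AVC = 41 - 12q + 2q^2.
dAVC/dq = -12 + 4q = 0 gives q = 3. min AVC = 41 - 12·3 + 2·3^2 = 23.
The firm shuts down for any P below €23.

€23 per unit, at q = 3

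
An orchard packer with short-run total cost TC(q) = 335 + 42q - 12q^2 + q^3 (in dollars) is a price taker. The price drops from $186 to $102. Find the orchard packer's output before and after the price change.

Output falls from 12 to 10

AVC = 42 - 12q + q^2, minimized at q = 6 where min AVC = $6. MC = 42 - 24q + 3q^2.
With P = $186 above the shutdown price, P = MC gives q = 12.
At P = $102 ≥ min AVC, set P = MC: q = 10. The firm stays open but cuts output.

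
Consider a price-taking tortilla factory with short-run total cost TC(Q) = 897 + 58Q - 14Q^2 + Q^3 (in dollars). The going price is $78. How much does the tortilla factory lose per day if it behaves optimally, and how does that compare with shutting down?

Profit = -$297 at Q = 10

AVC = 58 - 14Q + Q^2; min AVC = $9 at Q = 7. Since P = $78 ≥ min AVC, the firm produces.
With MC = 58 - 28Q + 3Q^2, P = MC on the upward-sloping part at Q* = 10.
TR = 78·10 = 780. TC = 897 + 180 = 1077. Profit = 780 − 1077 = -$297.
That loss of $297 beats the $897 the firm would lose by shutting down; producing recovers $600 of fixed cost.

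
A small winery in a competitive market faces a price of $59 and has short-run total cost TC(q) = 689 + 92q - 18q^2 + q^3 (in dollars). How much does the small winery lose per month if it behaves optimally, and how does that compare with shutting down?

AVC = 92 - 18q + q^2 has its minimum $11 at q = 9; price $59 clears that bar, so the firm operates.
With MC = 92 - 36q + 3q^2, P = MC on the upward-sloping part at q* = 11.
TR = 59·11 = 649. TC = 689 + 165 = 854. Profit = 649 − 854 = -$205.
That loss of $205 beats the $689 the firm would lose by shutting down; producing recovers $484 of fixed cost.

Profit = -$205 at q = 11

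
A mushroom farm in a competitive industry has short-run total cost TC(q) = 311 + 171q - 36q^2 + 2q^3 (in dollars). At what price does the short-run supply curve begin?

$9 per unit

The shutdown price is the minimum of AVC. VC = 171q - 36q^2 + 2q^3, so AVC = 171 - 36q + 2q^2.
At the minimum of AVC, MC = AVC. MC = 171 - 72q + 6q^2; setting MC = AVC gives 4q^2 - 36q = 0, so q = 9. min AVC = 9.
So the shutdown price is $9.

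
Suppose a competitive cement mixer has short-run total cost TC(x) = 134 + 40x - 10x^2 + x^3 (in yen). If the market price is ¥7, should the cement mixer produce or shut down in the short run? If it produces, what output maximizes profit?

Strip out fixed cost: VC = 40x - 10x^2 + x^3. Then AVC = 40 - 10x + x^2 and MC = 40 - 20x + 3x^2.
AVC is minimized where dAVC/dx = -10 + 2x = 0, at x = 5; min AVC = 40 - 10·5 + 5^2 = ¥15.
P = ¥7 lies below min AVC = ¥15; no output level covers variable cost.
Shutting down limits the loss to fixed cost, ¥134.

Shut down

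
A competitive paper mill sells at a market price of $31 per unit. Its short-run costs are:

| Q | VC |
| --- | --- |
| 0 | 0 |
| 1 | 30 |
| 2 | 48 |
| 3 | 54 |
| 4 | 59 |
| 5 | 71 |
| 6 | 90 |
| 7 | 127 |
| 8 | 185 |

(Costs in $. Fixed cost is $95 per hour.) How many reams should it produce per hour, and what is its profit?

Compute π = P·Q − TC at each output: Q=0: -95; Q=1: -94; Q=2: -81; Q=3: -56; Q=4: -30; Q=5: -11; Q=6: 1; Q=7: -5; Q=8: -32.
Profit is maximized at Q = 6. AVC there is 90/6 = $15 ≤ P, so producing beats shutting down (which would give -$95).

Q = 6; profit = $1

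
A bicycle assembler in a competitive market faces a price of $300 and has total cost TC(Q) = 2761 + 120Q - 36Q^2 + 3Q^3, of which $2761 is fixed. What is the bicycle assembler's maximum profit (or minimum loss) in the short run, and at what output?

Profit = -$361 at Q = 10

AVC = 120 - 36Q + 3Q^2 has its minimum $12 at Q = 6; price $300 clears that bar, so the firm operates.
With MC = 120 - 72Q + 9Q^2, P = MC on the upward-sloping part at Q* = 10.
TR = 300·10 = 3000. TC = 2761 + 600 = 3361. Profit = 3000 − 3361 = -$361.
By producing, the firm covers all variable cost plus $2400 of fixed cost; shutting down would lose the full $2761.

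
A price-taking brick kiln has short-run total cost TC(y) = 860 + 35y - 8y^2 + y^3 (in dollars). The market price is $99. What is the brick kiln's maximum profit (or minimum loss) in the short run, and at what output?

Profit = -$348 at y = 8

AVC = 35 - 8y + y^2 has its minimum $19 at y = 4; price $99 clears that bar, so the firm operates.
With MC = 35 - 16y + 3y^2, P = MC on the upward-sloping part at y* = 8.
TR = 99·8 = 792. TC = 860 + 280 = 1140. Profit = 792 − 1140 = -$348.
Shutting down would mean losing the fixed cost of $860, so operating at a loss of $348 is better by $512.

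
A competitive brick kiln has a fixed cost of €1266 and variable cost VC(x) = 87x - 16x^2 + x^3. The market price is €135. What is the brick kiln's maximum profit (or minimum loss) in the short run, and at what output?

AVC = 87 - 16x + x^2 has its minimum €23 at x = 8; price €135 clears that bar, so the firm operates.
With MC = 87 - 32x + 3x^2, P = MC on the upward-sloping part at x* = 12.
TR = 135·12 = 1620. TC = 1266 + 468 = 1734. Profit = 1620 − 1734 = -€114.
By producing, the firm covers all variable cost plus €1152 of fixed cost; shutting down would lose the full €1266.

Profit = -€114 at x = 12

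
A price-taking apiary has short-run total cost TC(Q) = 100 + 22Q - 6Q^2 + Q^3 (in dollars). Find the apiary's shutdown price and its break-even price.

Shutdown price = $13; break-even price = $37

AVC = 22 - 6Q + Q^2; minimized at Q = 3, giving min AVC = $13. That is the shutdown price.
ATC = 100/Q + 22 - 6Q + Q^2. Setting dATC/dQ = −100/Q^2 − 6 + 2Q = 0 gives Q = 5 (since 2·5^3 − 6·5^2 = 100).
min ATC = 100/5 + 22 − 6·5 + 5^2 = $37. That is the break-even price.
For $13 ≤ P < $37 the firm produces at a loss; below $13 it shuts down.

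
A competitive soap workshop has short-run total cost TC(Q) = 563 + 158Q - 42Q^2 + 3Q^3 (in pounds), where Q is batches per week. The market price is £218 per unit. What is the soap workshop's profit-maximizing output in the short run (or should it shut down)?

Produce at Q = 10

Strip out fixed cost: VC = 158Q - 42Q^2 + 3Q^3. Then AVC = 158 - 42Q + 3Q^2 and MC = 158 - 84Q + 9Q^2.
The AVC parabola has its vertex at Q = 42/6 = 7, where AVC = 158 - 42·7 + 3·7^2 = £11.
Because £218 ≥ £11, revenue can cover variable cost; the firm operates.
Set P = MC: 218 = 158 - 84Q + 9Q^2 → -60 - 84Q + 9Q^2 = 0. The roots are Q = -2/3 and Q = 10; the profit-maximizing output is on the rising part of MC, so Q* = 10.
Check: AVC at Q = 10 is £38 ≤ P, so revenue covers variable cost.
Profit = P·Q − TC = 218·10 − 943 = £1237.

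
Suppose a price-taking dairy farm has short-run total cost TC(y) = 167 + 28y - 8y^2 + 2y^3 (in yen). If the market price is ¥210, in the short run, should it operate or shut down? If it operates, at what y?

Strip out fixed cost: VC = 28y - 8y^2 + 2y^3. Then AVC = 28 - 8y + 2y^2 and MC = 28 - 16y + 6y^2.
AVC is minimized where dAVC/dy = -8 + 4y = 0, at y = 2; min AVC = 28 - 8·2 + 2·2^2 = ¥20.
Because ¥210 ≥ ¥20, revenue can cover variable cost; the firm operates.
P = MC gives -182 - 16y + 6y^2 = 0, with roots -13/3 and 7. Take the larger (rising MC): y* = 7.
Check: AVC at y = 7 is ¥70 ≤ P, so revenue covers variable cost.
Profit = P·y − TC = 210·7 − 657 = ¥813.

Produce at y = 7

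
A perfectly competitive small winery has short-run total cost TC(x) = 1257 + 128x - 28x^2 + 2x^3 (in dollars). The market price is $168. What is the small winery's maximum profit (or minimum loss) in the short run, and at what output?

Profit = -$57 at x = 10

AVC = 128 - 28x + 2x^2 has its minimum $30 at x = 7; price $168 clears that bar, so the firm operates.
MC = 128 - 56x + 6x^2. Setting P = MC and taking the root on the rising branch gives x* = 10.
TR = 168·10 = 1680. TC = 1257 + 480 = 1737. Profit = 1680 − 1737 = -$57.
That loss of $57 beats the $1257 the firm would lose by shutting down; producing recovers $1200 of fixed cost.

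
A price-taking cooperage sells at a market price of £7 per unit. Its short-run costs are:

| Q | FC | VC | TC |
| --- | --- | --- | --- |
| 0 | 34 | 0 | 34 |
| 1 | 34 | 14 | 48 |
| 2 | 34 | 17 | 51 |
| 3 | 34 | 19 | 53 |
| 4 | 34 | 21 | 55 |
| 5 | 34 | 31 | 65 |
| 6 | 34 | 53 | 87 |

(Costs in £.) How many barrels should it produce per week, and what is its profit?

Tabulate TR − TC: Q=0: -34; Q=1: -41; Q=2: -37; Q=3: -32; Q=4: -27; Q=5: -30; Q=6: -45.
Profit is maximized at Q = 4. AVC there is 21/4 = £5.25 ≤ P, so producing beats shutting down (which would give -£34).

Q = 4; profit = -£27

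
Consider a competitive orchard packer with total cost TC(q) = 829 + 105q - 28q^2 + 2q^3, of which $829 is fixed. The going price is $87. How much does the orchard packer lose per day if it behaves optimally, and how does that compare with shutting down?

AVC = 105 - 28q + 2q^2; min AVC = $7 at q = 7. Since P = $87 ≥ min AVC, the firm produces.
MC = 105 - 56q + 6q^2. Setting P = MC and taking the root on the rising branch gives q* = 9.
TR = 87·9 = 783. TC = 829 + 135 = 964. Profit = 783 − 964 = -$181.
Shutting down would mean losing the fixed cost of $829, so operating at a loss of $181 is better by $648.

Profit = -$181 at q = 9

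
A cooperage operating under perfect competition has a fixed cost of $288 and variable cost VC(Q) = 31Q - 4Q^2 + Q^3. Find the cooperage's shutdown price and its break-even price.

AVC = 31 - 4Q + Q^2; minimized at Q = 2, giving min AVC = $27. That is the shutdown price.
ATC = 288/Q + 31 - 4Q + Q^2. Setting dATC/dQ = −288/Q^2 − 4 + 2Q = 0 gives Q = 6 (since 2·6^3 − 4·6^2 = 288).
min ATC = 288/6 + 31 − 4·6 + 6^2 = $91. That is the break-even price.
For $27 ≤ P < $91 the firm produces at a loss; below $27 it shuts down.

Shutdown price = $27; break-even price = $91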